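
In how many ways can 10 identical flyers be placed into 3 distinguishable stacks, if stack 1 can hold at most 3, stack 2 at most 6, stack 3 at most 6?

18

By stars and bars, unrestricted non-negative solutions to x_1+…+x_3 = 10 number C(10+2,2) = 66.
Subtract solutions that violate a single cap (substitute x_i' = x_i − (cap_i+1)): x_1 ≥ 4 gives C(8,2) = 28; x_2 ≥ 7 gives C(5,2) = 10; x_3 ≥ 7 gives C(5,2) = 10. Together 48.
No two caps can be exceeded simultaneously, so the pair terms are all 0.
By inclusion–exclusion the count is 66 − 48 + 0 = 18.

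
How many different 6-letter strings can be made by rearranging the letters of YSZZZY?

60

The 6 letters of YSZZZY have repeats: Y appearing twice and Z appearing 3 times.
So there are 6! / (3!·2!) = 60 distinguishable arrangements.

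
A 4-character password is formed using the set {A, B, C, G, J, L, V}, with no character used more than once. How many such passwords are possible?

With no repetition, fill the 4 characters in order: 7 choices, then 6, down to 4.
7 × 6 × 5 × 4 = 840.

840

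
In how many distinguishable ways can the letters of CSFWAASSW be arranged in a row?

The 9 letters of CSFWAASSW have repeats: A appearing twice, S appearing 3 times, and W appearing twice.
Dividing 9! = 362880 by 3!·2!·2! = 24 for the repeated letters gives 15120.

15120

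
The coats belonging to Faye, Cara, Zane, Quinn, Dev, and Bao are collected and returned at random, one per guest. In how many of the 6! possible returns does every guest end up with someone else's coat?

265

Count assignments avoiding every fixed point. For any j of the 6 guests fixed to their own coat, the other 6−j can be arranged in (6−j)! ways.
By inclusion–exclusion this is Σ_{j=0}^{6} (−1)^j C(6,j)·(6−j)!.
Computing: 720 − 720 + 360 − 120 + 30 − 6 + 1 = 265.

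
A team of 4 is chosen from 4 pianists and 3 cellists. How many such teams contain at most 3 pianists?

34

Split by how many pianists are chosen (0 through 3).
Sum: C(4,0)·C(3,4) + C(4,1)·C(3,3) + C(4,2)·C(3,2) + C(4,3)·C(3,1) = 0 + 4 + 18 + 12 = 34.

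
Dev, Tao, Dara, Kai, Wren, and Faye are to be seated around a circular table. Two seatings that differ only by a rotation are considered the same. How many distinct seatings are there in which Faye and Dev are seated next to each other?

Glue Faye and Dev into a block (2 internal orders). Seating 5 units around a circle gives (4)! arrangements.
So 2 × (4)! = 2 × 24 = 48.

48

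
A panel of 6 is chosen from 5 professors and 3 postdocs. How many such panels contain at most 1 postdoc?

Split by how many postdocs are chosen (0 through 1).
Sum: C(3,0)·C(5,6) + C(3,1)·C(5,5) = 0 + 3 = 3.

3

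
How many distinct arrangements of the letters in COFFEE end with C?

With the last slot taken by C, it remains to arrange the other 5 letters (OFFEE).
Those 5 letters have E appearing twice and F appearing twice, giving (5)!/(2!·2!) = 30.

30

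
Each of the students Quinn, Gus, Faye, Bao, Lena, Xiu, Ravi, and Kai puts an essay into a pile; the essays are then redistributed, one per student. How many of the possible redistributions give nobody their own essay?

Let Aᵢ be the assignments in which student i gets their own essay. We want the size of the complement of A₁∪…∪A_8.
By inclusion–exclusion this is Σ_{j=0}^{8} (−1)^j C(8,j)·(8−j)!.
Computing: 40320 − 40320 + 20160 − 6720 + 1680 − 336 + 56 − 8 + 1 = 14833.

14833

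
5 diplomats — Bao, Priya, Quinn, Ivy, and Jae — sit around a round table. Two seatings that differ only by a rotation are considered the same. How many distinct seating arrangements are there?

Fix one person's seat to break rotational symmetry; the remaining 4 people can be arranged in (4)! = 24 ways.

24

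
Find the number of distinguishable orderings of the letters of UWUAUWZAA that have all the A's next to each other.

Treat the 3 copies of A as a single block. The multiset to arrange is then {AAA, U, U, U, W, W, Z}, 7 items in all.
That gives (7)!/(3!·2!) = 420 arrangements.

420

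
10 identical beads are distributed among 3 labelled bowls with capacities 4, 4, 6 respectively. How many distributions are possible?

By stars and bars, unrestricted non-negative solutions to x_1+…+x_3 = 10 number C(10+2,2) = 66.
Subtract solutions that violate a single cap (substitute x_i' = x_i − (cap_i+1)): x_1 ≥ 5 gives C(7,2) = 21; x_2 ≥ 5 gives C(7,2) = 21; x_3 ≥ 7 gives C(5,2) = 10. Together 52.
Add back pairs where two caps are both exceeded: 1 + 0 + 0 = 1.
By inclusion–exclusion the count is 66 − 52 + 1 = 15.

15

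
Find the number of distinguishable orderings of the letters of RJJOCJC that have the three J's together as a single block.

Treat the 3 copies of J as a single block. The multiset to arrange is then {JJJ, C, C, O, R}, 5 items in all.
That gives (5)!/(2!) = 60 arrangements.

60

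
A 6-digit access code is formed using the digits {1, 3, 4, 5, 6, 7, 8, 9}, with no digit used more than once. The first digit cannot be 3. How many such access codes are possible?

The first digit has 8−1 = 7 choices (anything except 3).
The remaining 5 digits are filled from the other 7 symbols without repetition: 7 × 6 × 5 × 4 × 3 = 2520.
Total: 7 × 2520 = 17640.

17640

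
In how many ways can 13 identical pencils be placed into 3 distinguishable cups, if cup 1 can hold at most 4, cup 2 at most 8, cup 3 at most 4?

10

Without the upper bounds there are C(15,2) = 105 ways to split 13 among 3 cups.
Subtract solutions that violate a single cap (substitute x_i' = x_i − (cap_i+1)): x_1 ≥ 5 gives C(10,2) = 45; x_2 ≥ 9 gives C(6,2) = 15; x_3 ≥ 5 gives C(10,2) = 45. Together 105.
Add back pairs where two caps are both exceeded: 0 + 10 + 0 = 10.
By inclusion–exclusion the count is 105 − 105 + 10 = 10.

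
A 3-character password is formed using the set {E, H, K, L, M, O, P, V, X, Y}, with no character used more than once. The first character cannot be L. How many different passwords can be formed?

648

The first character has 10−1 = 9 choices (anything except L).
The remaining 2 characters are filled from the other 9 symbols without repetition: 9 × 8 = 72.
Total: 9 × 72 = 648.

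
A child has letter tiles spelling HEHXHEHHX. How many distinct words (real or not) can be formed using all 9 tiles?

HEHXHEHHX has 9 letters with E appearing twice, H appearing 5 times, and X appearing twice.
Dividing 9! = 362880 by 5!·2!·2! = 480 for the repeated letters gives 756.

756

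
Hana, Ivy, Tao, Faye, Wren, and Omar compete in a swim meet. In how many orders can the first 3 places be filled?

120

There are 6 choices for 1st place, 5 for 2nd, and 4 for 3rd.
That gives 6 × 5 × 4 = 120.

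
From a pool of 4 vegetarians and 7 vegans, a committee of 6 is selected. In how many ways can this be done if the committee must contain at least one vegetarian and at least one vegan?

455

With no constraint there are C(11,6) = 462 possible selections.
Subtract selections that omit an entire group: no vegetarians → C(7,6) = 7; no vegans → C(4,6) = 0.
Both groups omitted at once is impossible, so 462 − 7 = 455.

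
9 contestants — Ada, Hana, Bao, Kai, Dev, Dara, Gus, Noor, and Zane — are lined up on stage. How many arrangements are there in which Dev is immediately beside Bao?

80640

Place the 7 others and the Dev-Bao pair as 8 objects in a line; the pair has 2 internal arrangements.
That gives 2 × 8! = 2 × 40320 = 80640.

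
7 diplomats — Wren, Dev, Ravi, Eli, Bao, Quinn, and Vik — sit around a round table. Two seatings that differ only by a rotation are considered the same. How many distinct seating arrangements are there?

Seat Wren anywhere (absorbing the rotational symmetry), then permute the other 6: (6)! = 720.

720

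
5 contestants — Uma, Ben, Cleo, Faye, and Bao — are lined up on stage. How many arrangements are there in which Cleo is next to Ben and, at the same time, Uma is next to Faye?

Treat {Cleo,Ben} as one block (2 orders) and {Uma,Faye} as another (2 orders).
That leaves 3 units to arrange: 2 × 2 × 3! = 4 × 6 = 24.

24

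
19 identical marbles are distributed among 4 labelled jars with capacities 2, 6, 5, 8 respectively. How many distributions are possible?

Ignoring the caps, the number of non-negative solutions to x_1+…+x_4 = 19 is C(22,3) = 1540.
Subtract solutions that violate a single cap (substitute x_i' = x_i − (cap_i+1)): x_1 ≥ 3 gives C(19,3) = 969; x_2 ≥ 7 gives C(15,3) = 455; x_3 ≥ 6 gives C(16,3) = 560; x_4 ≥ 9 gives C(13,3) = 286. Together 2270.
Add back pairs where two caps are both exceeded: 220 + 286 + 120 + 84 + 20 + 35 = 765.
Subtract triples: 20 + 1 + 4 + 0 = 25.
By inclusion–exclusion the count is 1540 − 2270 + 765 − 25 = 10.

10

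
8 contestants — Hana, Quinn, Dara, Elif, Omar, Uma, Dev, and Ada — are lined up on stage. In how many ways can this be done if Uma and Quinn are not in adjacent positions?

30240

Of the 8! = 40320 arrangements, those with Uma and Quinn adjacent number 2 × 7! = 10080 (treat the pair as a block with 2 internal orders).
Complementary counting: 40320 − 10080 = 30240.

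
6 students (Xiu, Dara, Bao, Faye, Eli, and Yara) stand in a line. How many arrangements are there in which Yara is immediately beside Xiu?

240

Glue Yara and Xiu into one block (2 internal orders), leaving 5 units to arrange in a row.
That gives 2 × 5! = 2 × 120 = 240.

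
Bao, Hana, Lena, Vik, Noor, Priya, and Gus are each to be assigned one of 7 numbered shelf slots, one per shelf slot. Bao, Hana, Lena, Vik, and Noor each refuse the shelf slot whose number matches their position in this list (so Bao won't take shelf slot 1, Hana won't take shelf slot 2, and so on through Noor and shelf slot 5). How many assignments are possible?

Let Aᵢ (for 1 ≤ i ≤ 5) be the placements that put person i in their forbidden shelf slot. Any j of these fix j positions, leaving (7−j)! ways to fill the rest, and there are C(5,j) ways to pick which j.
By inclusion–exclusion, the number of valid placements is Σ_{j=0}^{5} (−1)^j C(5,j)·(7−j)!.
Computing: 5040 − 3600 + 1200 − 240 + 30 − 2 = 2428.

2428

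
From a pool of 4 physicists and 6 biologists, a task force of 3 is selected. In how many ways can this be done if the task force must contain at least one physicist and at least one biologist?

Total 3-person selections from all 10: C(10,3) = 120.
Selections missing a whole group: no physicists → C(6,3) = 20; no biologists → C(4,3) = 4.
Both groups omitted at once is impossible, so 120 − 24 = 96.

96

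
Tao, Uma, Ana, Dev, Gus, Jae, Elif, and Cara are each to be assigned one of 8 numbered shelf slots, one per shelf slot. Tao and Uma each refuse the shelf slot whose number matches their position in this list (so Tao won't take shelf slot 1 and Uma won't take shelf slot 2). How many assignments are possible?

Let Aᵢ (for i ∈ {1, 2}) be the placements that put person i in their forbidden shelf slot. Any j of these fix j positions, leaving (8−j)! ways to fill the rest, and there are C(2,j) ways to pick which j.
By inclusion–exclusion, the number of valid placements is Σ_{j=0}^{2} (−1)^j C(2,j)·(8−j)!.
Computing: 40320 − 10080 + 720 = 30960.

30960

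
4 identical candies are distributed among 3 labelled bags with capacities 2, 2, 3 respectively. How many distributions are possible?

8

By stars and bars, unrestricted non-negative solutions to x_1+…+x_3 = 4 number C(4+2,2) = 15.
Subtract solutions that violate a single cap (substitute x_i' = x_i − (cap_i+1)): x_1 ≥ 3 gives C(3,2) = 3; x_2 ≥ 3 gives C(3,2) = 3; x_3 ≥ 4 gives C(2,2) = 1. Together 7.
No two caps can be exceeded simultaneously, so the pair terms are all 0.
By inclusion–exclusion the count is 15 − 7 + 0 = 8.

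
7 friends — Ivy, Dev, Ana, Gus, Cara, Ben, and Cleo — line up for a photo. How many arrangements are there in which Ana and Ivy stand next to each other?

1440

Treat {Ana, Ivy} as a single unit. There are 6 units to order, and the pair itself can be ordered 2 ways.
So the count is 2·(6)! = 1440.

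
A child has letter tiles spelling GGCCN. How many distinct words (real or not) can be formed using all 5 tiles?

The 5 letters of GGCCN have repeats: C appearing twice and G appearing twice.
The number of distinct arrangements is 5!/(2!·2!) = 120/4 = 30.

30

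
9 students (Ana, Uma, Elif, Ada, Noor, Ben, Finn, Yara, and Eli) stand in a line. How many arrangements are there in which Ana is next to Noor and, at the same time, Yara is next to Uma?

Treat {Ana,Noor} as one block (2 orders) and {Yara,Uma} as another (2 orders).
That leaves 7 units to arrange: 2 × 2 × 7! = 4 × 5040 = 20160.

20160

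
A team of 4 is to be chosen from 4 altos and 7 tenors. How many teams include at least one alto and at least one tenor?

Total 4-person selections from all 11: C(11,4) = 330.
Subtract selections that omit an entire group: no altos → C(7,4) = 35; no tenors → C(4,4) = 1.
Both groups omitted at once is impossible, so 330 − 36 = 294.

294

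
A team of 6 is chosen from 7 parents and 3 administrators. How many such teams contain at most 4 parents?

140

Split by how many parents are chosen (0 through 4).
Sum: C(7,0)·C(3,6) + C(7,1)·C(3,5) + C(7,2)·C(3,4) + C(7,3)·C(3,3) + C(7,4)·C(3,2) = 0 + 0 + 0 + 35 + 105 = 140.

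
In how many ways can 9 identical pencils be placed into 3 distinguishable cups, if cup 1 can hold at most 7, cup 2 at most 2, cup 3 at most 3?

Ignoring the caps, the number of non-negative solutions to x_1+…+x_3 = 9 is C(11,2) = 55.
Subtract solutions that violate a single cap (substitute x_i' = x_i − (cap_i+1)): x_1 ≥ 8 gives C(3,2) = 3; x_2 ≥ 3 gives C(8,2) = 28; x_3 ≥ 4 gives C(7,2) = 21. Together 52.
Add back pairs where two caps are both exceeded: 0 + 0 + 6 = 6.
By inclusion–exclusion the count is 55 − 52 + 6 = 9.

9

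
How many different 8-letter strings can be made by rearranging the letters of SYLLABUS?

10080

The 8 letters of SYLLABUS have repeats: L appearing twice and S appearing twice.
So there are 8! / (2!·2!) = 10080 distinguishable arrangements.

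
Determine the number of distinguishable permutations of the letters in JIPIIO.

120

The 6 letters of JIPIIO have repeats: I appearing 3 times.
The number of distinct arrangements is 6!/(3!) = 720/6 = 120.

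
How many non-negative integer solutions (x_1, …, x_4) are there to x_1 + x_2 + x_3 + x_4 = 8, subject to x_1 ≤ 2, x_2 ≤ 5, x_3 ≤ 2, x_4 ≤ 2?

17

Ignoring the caps, the number of non-negative solutions to x_1+…+x_4 = 8 is C(11,3) = 165.
Subtract solutions that violate a single cap (substitute x_i' = x_i − (cap_i+1)): x_1 ≥ 3 gives C(8,3) = 56; x_2 ≥ 6 gives C(5,3) = 10; x_3 ≥ 3 gives C(8,3) = 56; x_4 ≥ 3 gives C(8,3) = 56. Together 178.
Add back pairs where two caps are both exceeded: 0 + 10 + 10 + 0 + 0 + 10 = 30.
By inclusion–exclusion the count is 165 − 178 + 30 = 17.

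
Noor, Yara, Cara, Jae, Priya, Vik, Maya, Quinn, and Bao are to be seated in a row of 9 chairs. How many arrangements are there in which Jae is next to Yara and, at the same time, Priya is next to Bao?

Treat {Jae,Yara} as one block (2 orders) and {Priya,Bao} as another (2 orders).
That leaves 7 units to arrange: 2 × 2 × 7! = 4 × 5040 = 20160.

20160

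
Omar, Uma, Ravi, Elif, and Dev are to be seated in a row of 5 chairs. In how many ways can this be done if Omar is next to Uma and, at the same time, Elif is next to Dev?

Treat {Omar,Uma} as one block (2 orders) and {Elif,Dev} as another (2 orders).
That leaves 3 units to arrange: 2 × 2 × 3! = 4 × 6 = 24.

24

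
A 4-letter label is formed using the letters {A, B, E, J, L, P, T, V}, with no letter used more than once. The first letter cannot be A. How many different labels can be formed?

1470

The first letter has 8−1 = 7 choices (anything except A).
The remaining 3 letters are filled from the other 7 symbols without repetition: 7 × 6 × 5 = 210.
Total: 7 × 210 = 1470.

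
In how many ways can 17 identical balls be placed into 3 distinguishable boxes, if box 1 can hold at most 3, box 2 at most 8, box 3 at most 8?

6

Without the upper bounds there are C(19,2) = 171 ways to split 17 among 3 boxes.
Subtract solutions that violate a single cap (substitute x_i' = x_i − (cap_i+1)): x_1 ≥ 4 gives C(15,2) = 105; x_2 ≥ 9 gives C(10,2) = 45; x_3 ≥ 9 gives C(10,2) = 45. Together 195.
Add back pairs where two caps are both exceeded: 15 + 15 + 0 = 30.
By inclusion–exclusion the count is 171 − 195 + 30 = 6.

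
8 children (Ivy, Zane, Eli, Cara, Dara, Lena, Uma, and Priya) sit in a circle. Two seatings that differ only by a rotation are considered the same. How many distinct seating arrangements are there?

Around a circle, 8 distinct people have 8!/8 = (7)! = 5040 rotationally distinct seatings.

5040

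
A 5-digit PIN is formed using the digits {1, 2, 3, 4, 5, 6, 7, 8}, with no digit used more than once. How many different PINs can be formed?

6720

Choose and order 5 of the 8 symbols: the first digit has 8 options, the next 7, and so on down to 4.
8 × 7 × 6 × 5 × 4 = 6720.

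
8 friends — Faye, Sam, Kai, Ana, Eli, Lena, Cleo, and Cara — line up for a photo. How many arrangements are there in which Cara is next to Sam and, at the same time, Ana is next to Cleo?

2880

Treat {Cara,Sam} as one block (2 orders) and {Ana,Cleo} as another (2 orders).
That leaves 6 units to arrange: 2 × 2 × 6! = 4 × 720 = 2880.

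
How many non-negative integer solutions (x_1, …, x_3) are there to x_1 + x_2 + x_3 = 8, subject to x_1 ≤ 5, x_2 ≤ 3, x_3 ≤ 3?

Ignoring the caps, the number of non-negative solutions to x_1+…+x_3 = 8 is C(10,2) = 45.
Subtract solutions that violate a single cap (substitute x_i' = x_i − (cap_i+1)): x_1 ≥ 6 gives C(4,2) = 6; x_2 ≥ 4 gives C(6,2) = 15; x_3 ≥ 4 gives C(6,2) = 15. Together 36.
Add back pairs where two caps are both exceeded: 0 + 0 + 1 = 1.
By inclusion–exclusion the count is 45 − 36 + 1 = 10.

10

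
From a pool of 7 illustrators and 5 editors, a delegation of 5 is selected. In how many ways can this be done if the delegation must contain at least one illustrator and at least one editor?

With no constraint there are C(12,5) = 792 possible selections.
Subtract selections that omit an entire group: no illustrators → C(5,5) = 1; no editors → C(7,5) = 21.
Both groups omitted at once is impossible, so 792 − 22 = 770.

770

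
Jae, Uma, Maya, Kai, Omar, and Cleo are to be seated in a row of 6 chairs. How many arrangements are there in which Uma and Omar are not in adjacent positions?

480

Of the 6! = 720 arrangements, those with Uma and Omar adjacent number 2 × 5! = 240 (treat the pair as a block with 2 internal orders).
Complementary counting: 720 − 240 = 480.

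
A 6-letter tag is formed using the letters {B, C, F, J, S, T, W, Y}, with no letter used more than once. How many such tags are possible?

20160

This is a permutation of 6 out of 8: P(8,6) = 8!/2!.
That product is 8 × 7 × 6 × 5 × 4 × 3 = 20160.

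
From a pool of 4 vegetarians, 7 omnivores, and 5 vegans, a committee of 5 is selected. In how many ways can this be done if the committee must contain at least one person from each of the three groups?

Unrestricted: C(16,5) = 4368 ways to pick any 5 of the 16.
Selections missing a whole group: no vegetarians → C(12,5) = 792; no omnivores → C(9,5) = 126; no vegans → C(11,5) = 462.
Add back selections omitting two groups (i.e. drawn from a single group): C(4,5) + C(7,5) + C(5,5) = 22.
By inclusion–exclusion: 4368 − 1380 + 22 = 3010.

3010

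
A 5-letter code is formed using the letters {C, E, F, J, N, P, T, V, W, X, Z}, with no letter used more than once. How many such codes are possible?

55440

This is a permutation of 5 out of 11: P(11,5) = 11!/6!.
11 × 10 × 9 × 8 × 7 = 55440.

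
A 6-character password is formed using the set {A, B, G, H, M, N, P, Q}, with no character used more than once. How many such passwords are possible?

20160

With no repetition, fill the 6 characters in order: 8 choices, then 7, down to 3.
8 × 7 × 6 × 5 × 4 × 3 = 20160.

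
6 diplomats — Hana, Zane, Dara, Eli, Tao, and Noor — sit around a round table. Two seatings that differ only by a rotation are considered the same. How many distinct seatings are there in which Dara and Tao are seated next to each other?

48

Glue Dara and Tao into a block (2 internal orders). Seating 5 units around a circle gives (4)! arrangements.
So 2 × (4)! = 2 × 24 = 48.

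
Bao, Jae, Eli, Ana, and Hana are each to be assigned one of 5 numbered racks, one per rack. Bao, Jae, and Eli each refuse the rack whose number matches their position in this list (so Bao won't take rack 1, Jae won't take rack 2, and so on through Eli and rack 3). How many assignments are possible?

Let Aᵢ (for i ∈ {1, 2, 3}) be the placements that put person i in their forbidden rack. Any j of these fix j positions, leaving (5−j)! ways to fill the rest, and there are C(3,j) ways to pick which j.
By inclusion–exclusion, the number of valid placements is Σ_{j=0}^{3} (−1)^j C(3,j)·(5−j)!.
Computing: 120 − 72 + 18 − 2 = 64.

64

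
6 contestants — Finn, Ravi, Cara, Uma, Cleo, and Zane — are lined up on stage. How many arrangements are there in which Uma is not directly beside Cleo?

Of the 6! = 720 arrangements, those with Uma and Cleo adjacent number 2 × 5! = 240 (treat the pair as a block with 2 internal orders).
Complementary counting: 720 − 240 = 480.

480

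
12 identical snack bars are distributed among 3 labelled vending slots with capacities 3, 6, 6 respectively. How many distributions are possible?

By stars and bars, unrestricted non-negative solutions to x_1+…+x_3 = 12 number C(12+2,2) = 91.
Subtract solutions that violate a single cap (substitute x_i' = x_i − (cap_i+1)): x_1 ≥ 4 gives C(10,2) = 45; x_2 ≥ 7 gives C(7,2) = 21; x_3 ≥ 7 gives C(7,2) = 21. Together 87.
Add back pairs where two caps are both exceeded: 3 + 3 + 0 = 6.
By inclusion–exclusion the count is 91 − 87 + 6 = 10.

10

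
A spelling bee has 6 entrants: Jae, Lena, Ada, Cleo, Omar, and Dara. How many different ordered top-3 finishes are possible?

There are 6 choices for 1st place, 5 for 2nd, and 4 for 3rd.
That gives 6 × 5 × 4 = 120.

120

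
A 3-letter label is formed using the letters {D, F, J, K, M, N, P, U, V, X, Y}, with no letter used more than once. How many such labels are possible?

Choose and order 3 of the 11 symbols: the first letter has 11 options, the next 10, then 9.
11 × 10 × 9 = 990.

990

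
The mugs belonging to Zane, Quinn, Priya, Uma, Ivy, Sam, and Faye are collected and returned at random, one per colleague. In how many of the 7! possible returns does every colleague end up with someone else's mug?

This is the derangement count D_7: permutations of 7 items with no fixed point.
By inclusion–exclusion this is Σ_{j=0}^{7} (−1)^j C(7,j)·(7−j)!.
Computing: 5040 − 5040 + 2520 − 840 + 210 − 42 + 7 − 1 = 1854.

1854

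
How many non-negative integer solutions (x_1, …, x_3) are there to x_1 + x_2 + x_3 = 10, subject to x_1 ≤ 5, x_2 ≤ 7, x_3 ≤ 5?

Without the upper bounds there are C(12,2) = 66 ways to split 10 among 3 variables.
Subtract solutions that violate a single cap (substitute x_i' = x_i − (cap_i+1)): x_1 ≥ 6 gives C(6,2) = 15; x_2 ≥ 8 gives C(4,2) = 6; x_3 ≥ 6 gives C(6,2) = 15. Together 36.
No two caps can be exceeded simultaneously, so the pair terms are all 0.
By inclusion–exclusion the count is 66 − 36 + 0 = 30.

30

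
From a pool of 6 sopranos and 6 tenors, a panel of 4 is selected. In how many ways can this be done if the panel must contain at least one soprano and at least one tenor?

Total 4-person selections from all 12: C(12,4) = 495.
Selections missing a whole group: no sopranos → C(6,4) = 15; no tenors → C(6,4) = 15.
Both groups omitted at once is impossible, so 495 − 30 = 465.

465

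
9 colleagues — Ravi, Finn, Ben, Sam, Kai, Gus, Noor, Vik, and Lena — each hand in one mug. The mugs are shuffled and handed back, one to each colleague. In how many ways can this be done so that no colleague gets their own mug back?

133496

Let Aᵢ be the assignments in which colleague i gets their own mug. We want the size of the complement of A₁∪…∪A_9.
By inclusion–exclusion this is Σ_{j=0}^{9} (−1)^j C(9,j)·(9−j)!.
Computing: 362880 − 362880 + 181440 − 60480 + 15120 − 3024 + 504 − 72 + 9 − 1 = 133496.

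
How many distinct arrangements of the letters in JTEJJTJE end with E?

105

With the last slot taken by E, it remains to arrange the other 7 letters (JTJJTJE).
Those 7 letters have J appearing 4 times and T appearing twice, giving (7)!/(4!·2!) = 105.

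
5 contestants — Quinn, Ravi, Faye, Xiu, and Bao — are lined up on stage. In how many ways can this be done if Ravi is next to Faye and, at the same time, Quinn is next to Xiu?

24

Treat {Ravi,Faye} as one block (2 orders) and {Quinn,Xiu} as another (2 orders).
That leaves 3 units to arrange: 2 × 2 × 3! = 4 × 6 = 24.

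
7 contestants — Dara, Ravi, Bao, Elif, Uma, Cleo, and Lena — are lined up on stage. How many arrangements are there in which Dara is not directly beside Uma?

Of the 7! = 5040 arrangements, those with Dara and Uma adjacent number 2 × 6! = 1440 (treat the pair as a block with 2 internal orders).
Complementary counting: 5040 − 1440 = 3600.

3600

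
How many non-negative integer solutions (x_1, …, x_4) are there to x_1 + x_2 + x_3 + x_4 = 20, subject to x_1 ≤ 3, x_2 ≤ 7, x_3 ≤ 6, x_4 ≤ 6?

10

By stars and bars, unrestricted non-negative solutions to x_1+…+x_4 = 20 number C(20+3,3) = 1771.
Subtract solutions that violate a single cap (substitute x_i' = x_i − (cap_i+1)): x_1 ≥ 4 gives C(19,3) = 969; x_2 ≥ 8 gives C(15,3) = 455; x_3 ≥ 7 gives C(16,3) = 560; x_4 ≥ 7 gives C(16,3) = 560. Together 2544.
Add back pairs where two caps are both exceeded: 165 + 220 + 220 + 56 + 56 + 84 = 801.
Subtract triples: 4 + 4 + 10 + 0 = 18.
By inclusion–exclusion the count is 1771 − 2544 + 801 − 18 = 10.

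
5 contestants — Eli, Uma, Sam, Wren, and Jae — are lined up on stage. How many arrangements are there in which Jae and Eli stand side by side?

48

Treat {Jae, Eli} as a single unit. There are 4 units to order, and the pair itself can be ordered 2 ways.
That gives 2 × 4! = 2 × 24 = 48.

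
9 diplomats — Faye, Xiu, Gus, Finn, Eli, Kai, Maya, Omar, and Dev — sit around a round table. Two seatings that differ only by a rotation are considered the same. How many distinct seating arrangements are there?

Fix one person's seat to break rotational symmetry; the remaining 8 people can be arranged in (8)! = 40320 ways.

40320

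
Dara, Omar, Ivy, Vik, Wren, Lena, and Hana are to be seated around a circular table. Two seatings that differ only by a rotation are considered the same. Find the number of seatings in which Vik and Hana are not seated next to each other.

All circular seatings of 7 people number (6)! = 720.
Those with Vik next to Hana: fuse the pair into one unit and seat 6 units around a circle — 2·(5)! = 240.
Subtracting, 720 − 240 = 480.

480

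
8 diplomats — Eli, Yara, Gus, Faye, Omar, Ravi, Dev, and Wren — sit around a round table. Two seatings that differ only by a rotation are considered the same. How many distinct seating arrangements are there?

Around a circle, 8 distinct people have 8!/8 = (7)! = 5040 rotationally distinct seatings.

5040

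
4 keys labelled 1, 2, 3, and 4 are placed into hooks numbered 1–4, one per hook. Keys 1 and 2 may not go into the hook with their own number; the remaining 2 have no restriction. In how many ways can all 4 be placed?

14

Let Aᵢ (for i ∈ {1, 2}) be the placements that put key i in its forbidden hook. Any j of these fix j positions, leaving (4−j)! ways to fill the rest, and there are C(2,j) ways to pick which j.
By inclusion–exclusion, the number of valid placements is Σ_{j=0}^{2} (−1)^j C(2,j)·(4−j)!.
Computing: 24 − 12 + 2 = 14.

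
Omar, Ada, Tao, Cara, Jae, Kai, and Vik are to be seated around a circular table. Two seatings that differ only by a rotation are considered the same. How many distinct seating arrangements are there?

720

Fix one person's seat to break rotational symmetry; the remaining 6 people can be arranged in (6)! = 720 ways.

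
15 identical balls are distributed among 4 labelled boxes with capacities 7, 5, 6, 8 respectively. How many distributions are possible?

Without the upper bounds there are C(18,3) = 816 ways to split 15 among 4 boxes.
Subtract solutions that violate a single cap (substitute x_i' = x_i − (cap_i+1)): x_1 ≥ 8 gives C(10,3) = 120; x_2 ≥ 6 gives C(12,3) = 220; x_3 ≥ 7 gives C(11,3) = 165; x_4 ≥ 9 gives C(9,3) = 84. Together 589.
Add back pairs where two caps are both exceeded: 4 + 1 + 0 + 10 + 1 + 0 = 16.
By inclusion–exclusion the count is 816 − 589 + 16 = 243.

243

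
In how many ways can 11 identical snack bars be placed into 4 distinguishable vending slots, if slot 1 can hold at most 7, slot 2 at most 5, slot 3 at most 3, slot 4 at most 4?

By stars and bars, unrestricted non-negative solutions to x_1+…+x_4 = 11 number C(11+3,3) = 364.
Subtract solutions that violate a single cap (substitute x_i' = x_i − (cap_i+1)): x_1 ≥ 8 gives C(6,3) = 20; x_2 ≥ 6 gives C(8,3) = 56; x_3 ≥ 4 gives C(10,3) = 120; x_4 ≥ 5 gives C(9,3) = 84. Together 280.
Add back pairs where two caps are both exceeded: 0 + 0 + 0 + 4 + 1 + 10 = 15.
By inclusion–exclusion the count is 364 − 280 + 15 = 99.

99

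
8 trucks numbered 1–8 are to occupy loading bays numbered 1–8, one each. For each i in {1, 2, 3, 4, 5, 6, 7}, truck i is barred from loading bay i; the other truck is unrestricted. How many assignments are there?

16687

Let Aᵢ (for 1 ≤ i ≤ 7) be the placements that put truck i in its forbidden loading bay. Any j of these fix j positions, leaving (8−j)! ways to fill the rest, and there are C(7,j) ways to pick which j.
By inclusion–exclusion, the number of valid placements is Σ_{j=0}^{7} (−1)^j C(7,j)·(8−j)!.
Computing: 40320 − 35280 + 15120 − 4200 + 840 − 126 + 14 − 1 = 16687.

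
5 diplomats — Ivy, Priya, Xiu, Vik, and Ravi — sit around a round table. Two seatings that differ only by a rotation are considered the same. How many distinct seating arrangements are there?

24

Around a circle, 5 distinct people have 5!/5 = (4)! = 24 rotationally distinct seatings.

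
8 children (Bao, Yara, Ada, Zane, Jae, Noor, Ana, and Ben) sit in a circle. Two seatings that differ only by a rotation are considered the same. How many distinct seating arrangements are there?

5040

Fix one person's seat to break rotational symmetry; the remaining 7 people can be arranged in (7)! = 5040 ways.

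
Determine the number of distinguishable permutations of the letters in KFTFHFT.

420

KFTFHFT has 7 letters with F appearing 3 times and T appearing twice.
Dividing 7! = 5040 by 3!·2! = 12 for the repeated letters gives 420.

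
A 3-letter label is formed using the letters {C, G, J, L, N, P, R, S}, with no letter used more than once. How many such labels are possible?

336

With no repetition, fill the 3 letters in order: 8 choices, then 7, down to 6.
8 × 7 × 6 = 336.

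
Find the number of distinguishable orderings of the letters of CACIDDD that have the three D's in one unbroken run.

Treat the 3 copies of D as a single block. The multiset to arrange is then {DDD, A, C, C, I}, 5 items in all.
That gives (5)!/(2!) = 60 arrangements.

60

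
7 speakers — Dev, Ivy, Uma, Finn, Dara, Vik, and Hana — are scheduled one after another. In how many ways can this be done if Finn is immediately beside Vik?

Place the 5 others and the Finn-Vik pair as 6 objects in a line; the pair has 2 internal arrangements.
So the count is 2·(6)! = 1440.

1440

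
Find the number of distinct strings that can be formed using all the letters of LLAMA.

30

LLAMA has 5 letters with A appearing twice and L appearing twice.
So there are 5! / (2!·2!) = 30 distinguishable arrangements.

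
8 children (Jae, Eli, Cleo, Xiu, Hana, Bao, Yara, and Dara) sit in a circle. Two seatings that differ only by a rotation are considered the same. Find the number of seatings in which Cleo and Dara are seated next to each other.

Glue Cleo and Dara into a block (2 internal orders). Seating 7 units around a circle gives (6)! arrangements.
So 2 × (6)! = 2 × 720 = 1440.

1440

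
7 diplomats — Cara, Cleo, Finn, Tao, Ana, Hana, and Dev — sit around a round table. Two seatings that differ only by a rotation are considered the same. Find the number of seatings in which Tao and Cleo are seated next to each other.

240

Treat {Tao, Cleo} as one unit (2 internal orders) and seat the resulting 6 units around the table: (5)! circular arrangements.
So 2 × (5)! = 2 × 120 = 240.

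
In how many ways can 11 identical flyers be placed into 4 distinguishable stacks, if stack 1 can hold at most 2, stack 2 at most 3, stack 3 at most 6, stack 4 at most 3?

Without the upper bounds there are C(14,3) = 364 ways to split 11 among 4 stacks.
Subtract solutions that violate a single cap (substitute x_i' = x_i − (cap_i+1)): x_1 ≥ 3 gives C(11,3) = 165; x_2 ≥ 4 gives C(10,3) = 120; x_3 ≥ 7 gives C(7,3) = 35; x_4 ≥ 4 gives C(10,3) = 120. Together 440.
Add back pairs where two caps are both exceeded: 35 + 4 + 35 + 1 + 20 + 1 = 96.
Subtract triples: 0 + 1 + 0 + 0 = 1.
By inclusion–exclusion the count is 364 − 440 + 96 − 1 = 19.

19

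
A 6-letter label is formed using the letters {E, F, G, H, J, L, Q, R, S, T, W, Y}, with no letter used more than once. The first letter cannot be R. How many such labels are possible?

609840

The first letter has 12−1 = 11 choices (anything except R).
The remaining 5 letters are filled from the other 11 symbols without repetition: 11 × 10 × 9 × 8 × 7 = 55440.
Total: 11 × 55440 = 609840.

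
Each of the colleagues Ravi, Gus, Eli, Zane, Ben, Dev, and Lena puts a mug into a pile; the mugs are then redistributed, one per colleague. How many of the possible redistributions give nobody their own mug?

Count assignments avoiding every fixed point. For any j of the 7 colleagues fixed to their own mug, the other 7−j can be arranged in (7−j)! ways.
By inclusion–exclusion this is Σ_{j=0}^{7} (−1)^j C(7,j)·(7−j)!.
Computing: 5040 − 5040 + 2520 − 840 + 210 − 42 + 7 − 1 = 1854.

1854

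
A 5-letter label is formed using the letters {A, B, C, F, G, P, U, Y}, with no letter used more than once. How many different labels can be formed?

Choose and order 5 of the 8 symbols: the first letter has 8 options, the next 7, and so on down to 4.
8 × 7 × 6 × 5 × 4 = 6720.

6720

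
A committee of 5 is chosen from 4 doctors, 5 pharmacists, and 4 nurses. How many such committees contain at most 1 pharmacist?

406

Split by how many pharmacists are chosen (0 through 1).
Sum: C(5,0)·C(8,5) + C(5,1)·C(8,4) = 56 + 350 = 406.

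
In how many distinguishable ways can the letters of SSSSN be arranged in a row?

Letter multiplicities in SSSSN: N×1, S×4.
Dividing 5! = 120 by 4! = 24 for the repeated letters gives 5.

5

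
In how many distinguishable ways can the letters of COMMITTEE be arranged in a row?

45360

The 9 letters of COMMITTEE have repeats: E appearing twice, M appearing twice, and T appearing twice.
So there are 9! / (2!·2!·2!) = 45360 distinguishable arrangements.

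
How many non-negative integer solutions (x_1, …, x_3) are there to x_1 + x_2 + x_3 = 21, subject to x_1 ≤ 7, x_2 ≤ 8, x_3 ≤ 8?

Ignoring the caps, the number of non-negative solutions to x_1+…+x_3 = 21 is C(23,2) = 253.
Subtract solutions that violate a single cap (substitute x_i' = x_i − (cap_i+1)): x_1 ≥ 8 gives C(15,2) = 105; x_2 ≥ 9 gives C(14,2) = 91; x_3 ≥ 9 gives C(14,2) = 91. Together 287.
Add back pairs where two caps are both exceeded: 15 + 15 + 10 = 40.
By inclusion–exclusion the count is 253 − 287 + 40 = 6.

6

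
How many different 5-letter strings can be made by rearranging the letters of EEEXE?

The 5 letters of EEEXE have repeats: E appearing 4 times.
So there are 5! / (4!) = 5 distinguishable arrangements.

5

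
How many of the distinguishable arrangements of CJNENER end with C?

Fix C in the last position and arrange the remaining 6 letters.
Those 6 letters have E appearing twice and N appearing twice, giving (6)!/(2!·2!) = 180.

180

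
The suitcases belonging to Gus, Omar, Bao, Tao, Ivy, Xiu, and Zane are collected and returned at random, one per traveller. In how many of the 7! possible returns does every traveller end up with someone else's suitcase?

1854

Let Aᵢ be the assignments in which traveller i gets their own suitcase. We want the size of the complement of A₁∪…∪A_7.
By inclusion–exclusion this is Σ_{j=0}^{7} (−1)^j C(7,j)·(7−j)!.
Computing: 5040 − 5040 + 2520 − 840 + 210 − 42 + 7 − 1 = 1854.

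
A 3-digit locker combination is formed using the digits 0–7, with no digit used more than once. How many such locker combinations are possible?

This is a permutation of 3 out of 8: P(8,3) = 8!/5!.
That product is 8 × 7 × 6 = 336.

336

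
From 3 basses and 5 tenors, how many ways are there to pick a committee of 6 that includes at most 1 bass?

3

Split by how many basses are chosen (0 through 1).
Sum: C(3,0)·C(5,6) + C(3,1)·C(5,5) = 0 + 3 = 3.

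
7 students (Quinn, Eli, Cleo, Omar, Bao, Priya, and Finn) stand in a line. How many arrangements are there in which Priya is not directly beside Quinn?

3600

Of the 7! = 5040 arrangements, those with Priya and Quinn adjacent number 2 × 6! = 1440 (treat the pair as a block with 2 internal orders).
Complementary counting: 5040 − 1440 = 3600.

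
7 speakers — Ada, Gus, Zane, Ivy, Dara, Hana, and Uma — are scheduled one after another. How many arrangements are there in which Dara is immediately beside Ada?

Glue Dara and Ada into one block (2 internal orders), leaving 6 units to arrange in a row.
That gives 2 × 6! = 2 × 720 = 1440.

1440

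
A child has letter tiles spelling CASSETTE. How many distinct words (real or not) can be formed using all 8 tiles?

Letter multiplicities in CASSETTE: A×1, C×1, E×2, S×2, T×2.
So there are 8! / (2!·2!·2!) = 5040 distinguishable arrangements.

5040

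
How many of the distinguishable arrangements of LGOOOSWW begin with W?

840

With the first slot taken by W, it remains to arrange the other 7 letters (LGOOOSW).
Those 7 letters have O appearing 3 times, giving (7)!/(3!) = 840.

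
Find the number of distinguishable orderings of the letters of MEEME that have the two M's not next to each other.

There are 5!/(3!·2!) = 10 arrangements of MEEME in total.
Arrangements with the M's together: treat MM as one letter, giving (4)!/(3!) = 4.
Subtracting, 10 − 4 = 6 arrangements keep the M's apart.

6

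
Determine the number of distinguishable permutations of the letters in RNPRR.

The 5 letters of RNPRR have repeats: R appearing 3 times.
The number of distinct arrangements is 5!/(3!) = 120/6 = 20.

20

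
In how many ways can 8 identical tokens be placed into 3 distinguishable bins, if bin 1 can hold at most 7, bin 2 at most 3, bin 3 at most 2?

Ignoring the caps, the number of non-negative solutions to x_1+…+x_3 = 8 is C(10,2) = 45.
Subtract solutions that violate a single cap (substitute x_i' = x_i − (cap_i+1)): x_1 ≥ 8 gives C(2,2) = 1; x_2 ≥ 4 gives C(6,2) = 15; x_3 ≥ 3 gives C(7,2) = 21. Together 37.
Add back pairs where two caps are both exceeded: 0 + 0 + 3 = 3.
By inclusion–exclusion the count is 45 − 37 + 3 = 11.

11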